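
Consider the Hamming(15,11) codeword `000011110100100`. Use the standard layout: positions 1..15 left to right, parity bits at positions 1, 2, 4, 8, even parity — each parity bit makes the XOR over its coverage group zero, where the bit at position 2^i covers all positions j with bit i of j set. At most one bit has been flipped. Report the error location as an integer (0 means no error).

s1: b1⊕b3⊕b5⊕b7⊕b9⊕b11⊕b13⊕b15 = 0⊕0⊕1⊕1⊕0⊕0⊕1⊕0 = 1
s2: b2⊕b3⊕b6⊕b7⊕b10⊕b11⊕b14⊕b15 = 0⊕0⊕1⊕1⊕1⊕0⊕0⊕0 = 1
s4: b4⊕b5⊕b6⊕b7⊕b12⊕b13⊕b14⊕b15 = 0⊕1⊕1⊕1⊕0⊕1⊕0⊕0 = 0
s8: b8⊕b9⊕b10⊕b11⊕b12⊕b13⊕b14⊕b15 = 1⊕0⊕1⊕0⊕0⊕1⊕0⊕0 = 1
Syndrome (s8...s1) = 1011 → position 11.

11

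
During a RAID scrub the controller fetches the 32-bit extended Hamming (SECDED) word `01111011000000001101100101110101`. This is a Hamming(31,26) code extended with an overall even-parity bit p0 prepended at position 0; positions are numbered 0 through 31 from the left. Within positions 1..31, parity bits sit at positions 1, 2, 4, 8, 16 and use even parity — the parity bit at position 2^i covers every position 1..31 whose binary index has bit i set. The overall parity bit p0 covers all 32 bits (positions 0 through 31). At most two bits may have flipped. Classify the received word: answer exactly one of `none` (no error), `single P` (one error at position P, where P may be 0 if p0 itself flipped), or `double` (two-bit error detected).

double

s1: b1⊕b3⊕b5⊕b7⊕b9⊕b11⊕b13⊕b15⊕b17⊕b19⊕b21⊕b23⊕b25⊕b27⊕b29⊕b31 = 1⊕1⊕0⊕1⊕0⊕0⊕0⊕0⊕1⊕1⊕0⊕1⊕1⊕1⊕1⊕1 = 0
s2: b2⊕b3⊕b6⊕b7⊕b10⊕b11⊕b14⊕b15⊕b18⊕b19⊕b22⊕b23⊕b26⊕b27⊕b30⊕b31 = 1⊕1⊕1⊕1⊕0⊕0⊕0⊕0⊕0⊕1⊕0⊕1⊕1⊕1⊕0⊕1 = 1
s4: b4⊕b5⊕b6⊕b7⊕b12⊕b13⊕b14⊕b15⊕b20⊕b21⊕b22⊕b23⊕b28⊕b29⊕b30⊕b31 = 1⊕0⊕1⊕1⊕0⊕0⊕0⊕0⊕1⊕0⊕0⊕1⊕0⊕1⊕0⊕1 = 1
s8: b8⊕b9⊕b10⊕b11⊕b12⊕b13⊕b14⊕b15⊕b24⊕b25⊕b26⊕b27⊕b28⊕b29⊕b30⊕b31 = 0⊕0⊕0⊕0⊕0⊕0⊕0⊕0⊕0⊕1⊕1⊕1⊕0⊕1⊕0⊕1 = 1
s16: b16⊕b17⊕b18⊕b19⊕b20⊕b21⊕b22⊕b23⊕b24⊕b25⊕b26⊕b27⊕b28⊕b29⊕b30⊕b31 = 1⊕1⊕0⊕1⊕1⊕0⊕0⊕1⊕0⊕1⊕1⊕1⊕0⊕1⊕0⊕1 = 0
Syndrome (s16...s1) = 01110 → position 14.
Overall parity (XOR of all 32 bits, including p0): 0⊕1⊕1⊕1⊕1⊕0⊕1⊕1⊕0⊕0⊕0⊕0⊕0⊕0⊕0⊕0⊕1⊕1⊕0⊕1⊕1⊕0⊕0⊕1⊕0⊕1⊕1⊕1⊕0⊕1⊕0⊕1 = 0
Overall=0, syndrome position=14 → double-bit error detected (uncorrectable).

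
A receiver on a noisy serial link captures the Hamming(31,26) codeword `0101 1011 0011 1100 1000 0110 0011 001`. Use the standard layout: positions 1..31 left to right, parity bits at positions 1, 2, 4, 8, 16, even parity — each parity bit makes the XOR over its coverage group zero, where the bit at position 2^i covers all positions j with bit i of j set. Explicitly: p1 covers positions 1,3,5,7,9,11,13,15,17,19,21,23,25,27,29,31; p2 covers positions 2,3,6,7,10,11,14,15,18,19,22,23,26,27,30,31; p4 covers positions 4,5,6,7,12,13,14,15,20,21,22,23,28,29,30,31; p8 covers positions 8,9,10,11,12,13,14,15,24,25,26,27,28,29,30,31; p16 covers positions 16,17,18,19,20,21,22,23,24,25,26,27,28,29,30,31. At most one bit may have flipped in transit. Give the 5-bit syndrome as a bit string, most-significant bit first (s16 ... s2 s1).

00000

s1: b1⊕b3⊕b5⊕b7⊕b9⊕b11⊕b13⊕b15⊕b17⊕b19⊕b21⊕b23⊕b25⊕b27⊕b29⊕b31 = 0⊕0⊕1⊕1⊕0⊕1⊕1⊕0⊕1⊕0⊕0⊕1⊕0⊕1⊕0⊕1 = 0
s2: b2⊕b3⊕b6⊕b7⊕b10⊕b11⊕b14⊕b15⊕b18⊕b19⊕b22⊕b23⊕b26⊕b27⊕b30⊕b31 = 1⊕0⊕0⊕1⊕0⊕1⊕1⊕0⊕0⊕0⊕1⊕1⊕0⊕1⊕0⊕1 = 0
s4: b4⊕b5⊕b6⊕b7⊕b12⊕b13⊕b14⊕b15⊕b20⊕b21⊕b22⊕b23⊕b28⊕b29⊕b30⊕b31 = 1⊕1⊕0⊕1⊕1⊕1⊕1⊕0⊕0⊕0⊕1⊕1⊕1⊕0⊕0⊕1 = 0
s8: b8⊕b9⊕b10⊕b11⊕b12⊕b13⊕b14⊕b15⊕b24⊕b25⊕b26⊕b27⊕b28⊕b29⊕b30⊕b31 = 1⊕0⊕0⊕1⊕1⊕1⊕1⊕0⊕0⊕0⊕0⊕1⊕1⊕0⊕0⊕1 = 0
s16: b16⊕b17⊕b18⊕b19⊕b20⊕b21⊕b22⊕b23⊕b24⊕b25⊕b26⊕b27⊕b28⊕b29⊕b30⊕b31 = 0⊕1⊕0⊕0⊕0⊕0⊕1⊕1⊕0⊕0⊕0⊕1⊕1⊕0⊕0⊕1 = 0
Syndrome (s16...s1) = 00000 → position 0 (no error).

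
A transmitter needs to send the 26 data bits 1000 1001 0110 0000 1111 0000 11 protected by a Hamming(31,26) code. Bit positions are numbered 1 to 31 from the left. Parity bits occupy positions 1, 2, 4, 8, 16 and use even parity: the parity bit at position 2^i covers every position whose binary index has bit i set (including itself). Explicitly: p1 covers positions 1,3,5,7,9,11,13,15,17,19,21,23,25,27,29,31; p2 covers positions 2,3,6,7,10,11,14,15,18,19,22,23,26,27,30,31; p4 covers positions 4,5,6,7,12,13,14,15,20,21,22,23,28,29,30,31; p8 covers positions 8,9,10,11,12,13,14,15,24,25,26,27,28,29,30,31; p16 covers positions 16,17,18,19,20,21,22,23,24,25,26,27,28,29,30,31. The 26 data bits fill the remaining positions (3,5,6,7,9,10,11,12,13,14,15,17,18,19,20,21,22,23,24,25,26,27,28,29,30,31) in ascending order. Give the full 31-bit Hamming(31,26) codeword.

Place data bits at non-power-of-two positions: b3=1, b5=0, b6=0, b7=0, b9=1, b10=0, b11=0, b12=1, b13=0, b14=1, b15=1, b17=0, b18=0, b19=0, b20=0, b21=0, b22=1, b23=1, b24=1, b25=1, b26=0, b27=0, b28=0, b29=0, b30=1, b31=1.
p1 = XOR of data positions {3,5,7,9,11,13,15,17,19,21,23,25,27,29,31} = 1⊕0⊕0⊕1⊕0⊕0⊕1⊕0⊕0⊕0⊕1⊕1⊕0⊕0⊕1 = 0
p2 = XOR of data positions {3,6,7,10,11,14,15,18,19,22,23,26,27,30,31} = 1⊕0⊕0⊕0⊕0⊕1⊕1⊕0⊕0⊕1⊕1⊕0⊕0⊕1⊕1 = 1
p4 = XOR of data positions {5,6,7,12,13,14,15,20,21,22,23,28,29,30,31} = 0⊕0⊕0⊕1⊕0⊕1⊕1⊕0⊕0⊕1⊕1⊕0⊕0⊕1⊕1 = 1
p8 = XOR of data positions {9,10,11,12,13,14,15,24,25,26,27,28,29,30,31} = 1⊕0⊕0⊕1⊕0⊕1⊕1⊕1⊕1⊕0⊕0⊕0⊕0⊕1⊕1 = 0
p16 = XOR of data positions {17,18,19,20,21,22,23,24,25,26,27,28,29,30,31} = 0⊕0⊕0⊕0⊕0⊕1⊕1⊕1⊕1⊕0⊕0⊕0⊕0⊕1⊕1 = 0
Codeword b1..b31 = 0111000010010110000001111000011

0111000010010110000001111000011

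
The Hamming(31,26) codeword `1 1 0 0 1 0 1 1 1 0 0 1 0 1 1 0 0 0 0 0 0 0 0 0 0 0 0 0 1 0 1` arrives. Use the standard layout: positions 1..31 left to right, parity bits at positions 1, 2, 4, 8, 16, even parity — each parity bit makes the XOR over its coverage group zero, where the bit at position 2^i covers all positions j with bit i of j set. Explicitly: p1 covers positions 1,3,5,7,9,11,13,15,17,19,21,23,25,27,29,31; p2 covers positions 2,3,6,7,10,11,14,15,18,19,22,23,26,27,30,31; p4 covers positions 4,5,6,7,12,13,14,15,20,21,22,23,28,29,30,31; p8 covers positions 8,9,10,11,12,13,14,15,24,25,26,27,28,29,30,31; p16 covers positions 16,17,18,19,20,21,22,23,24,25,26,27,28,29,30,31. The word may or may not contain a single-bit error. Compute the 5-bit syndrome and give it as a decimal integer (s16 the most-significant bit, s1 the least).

15

s1: b1⊕b3⊕b5⊕b7⊕b9⊕b11⊕b13⊕b15⊕b17⊕b19⊕b21⊕b23⊕b25⊕b27⊕b29⊕b31 = 1⊕0⊕1⊕1⊕1⊕0⊕0⊕1⊕0⊕0⊕0⊕0⊕0⊕0⊕1⊕1 = 1
s2: b2⊕b3⊕b6⊕b7⊕b10⊕b11⊕b14⊕b15⊕b18⊕b19⊕b22⊕b23⊕b26⊕b27⊕b30⊕b31 = 1⊕0⊕0⊕1⊕0⊕0⊕1⊕1⊕0⊕0⊕0⊕0⊕0⊕0⊕0⊕1 = 1
s4: b4⊕b5⊕b6⊕b7⊕b12⊕b13⊕b14⊕b15⊕b20⊕b21⊕b22⊕b23⊕b28⊕b29⊕b30⊕b31 = 0⊕1⊕0⊕1⊕1⊕0⊕1⊕1⊕0⊕0⊕0⊕0⊕0⊕1⊕0⊕1 = 1
s8: b8⊕b9⊕b10⊕b11⊕b12⊕b13⊕b14⊕b15⊕b24⊕b25⊕b26⊕b27⊕b28⊕b29⊕b30⊕b31 = 1⊕1⊕0⊕0⊕1⊕0⊕1⊕1⊕0⊕0⊕0⊕0⊕0⊕1⊕0⊕1 = 1
s16: b16⊕b17⊕b18⊕b19⊕b20⊕b21⊕b22⊕b23⊕b24⊕b25⊕b26⊕b27⊕b28⊕b29⊕b30⊕b31 = 0⊕0⊕0⊕0⊕0⊕0⊕0⊕0⊕0⊕0⊕0⊕0⊕0⊕1⊕0⊕1 = 0
Syndrome (s16...s1) = 01111 → position 15.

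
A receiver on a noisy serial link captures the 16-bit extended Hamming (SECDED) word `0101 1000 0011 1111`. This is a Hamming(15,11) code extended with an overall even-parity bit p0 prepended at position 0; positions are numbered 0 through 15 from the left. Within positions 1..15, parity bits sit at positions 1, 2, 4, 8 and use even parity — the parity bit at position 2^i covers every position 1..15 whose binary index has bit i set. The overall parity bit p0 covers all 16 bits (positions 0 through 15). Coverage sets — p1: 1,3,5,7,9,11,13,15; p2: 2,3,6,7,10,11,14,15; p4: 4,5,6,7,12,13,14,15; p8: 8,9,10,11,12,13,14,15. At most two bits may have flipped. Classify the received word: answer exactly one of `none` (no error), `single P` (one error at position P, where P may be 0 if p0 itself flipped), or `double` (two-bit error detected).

s1: b1⊕b3⊕b5⊕b7⊕b9⊕b11⊕b13⊕b15 = 1⊕1⊕0⊕0⊕0⊕1⊕1⊕1 = 1
s2: b2⊕b3⊕b6⊕b7⊕b10⊕b11⊕b14⊕b15 = 0⊕1⊕0⊕0⊕1⊕1⊕1⊕1 = 1
s4: b4⊕b5⊕b6⊕b7⊕b12⊕b13⊕b14⊕b15 = 1⊕0⊕0⊕0⊕1⊕1⊕1⊕1 = 1
s8: b8⊕b9⊕b10⊕b11⊕b12⊕b13⊕b14⊕b15 = 0⊕0⊕1⊕1⊕1⊕1⊕1⊕1 = 0
Syndrome (s8...s1) = 0111 → position 7.
Overall parity (XOR of all 16 bits, including p0): 0⊕1⊕0⊕1⊕1⊕0⊕0⊕0⊕0⊕0⊕1⊕1⊕1⊕1⊕1⊕1 = 1
Overall=1, syndrome position=7 → single-bit error at position 7.

single 7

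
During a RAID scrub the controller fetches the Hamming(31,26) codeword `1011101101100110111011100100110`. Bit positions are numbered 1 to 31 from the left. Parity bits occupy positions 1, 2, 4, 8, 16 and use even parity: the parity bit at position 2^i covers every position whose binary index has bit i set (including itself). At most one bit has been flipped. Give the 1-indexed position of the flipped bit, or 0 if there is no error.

s1: b1⊕b3⊕b5⊕b7⊕b9⊕b11⊕b13⊕b15⊕b17⊕b19⊕b21⊕b23⊕b25⊕b27⊕b29⊕b31 = 1⊕1⊕1⊕1⊕0⊕1⊕0⊕1⊕1⊕1⊕1⊕1⊕0⊕0⊕1⊕0 = 1
s2: b2⊕b3⊕b6⊕b7⊕b10⊕b11⊕b14⊕b15⊕b18⊕b19⊕b22⊕b23⊕b26⊕b27⊕b30⊕b31 = 0⊕1⊕0⊕1⊕1⊕1⊕1⊕1⊕1⊕1⊕1⊕1⊕1⊕0⊕1⊕0 = 0
s4: b4⊕b5⊕b6⊕b7⊕b12⊕b13⊕b14⊕b15⊕b20⊕b21⊕b22⊕b23⊕b28⊕b29⊕b30⊕b31 = 1⊕1⊕0⊕1⊕0⊕0⊕1⊕1⊕0⊕1⊕1⊕1⊕0⊕1⊕1⊕0 = 0
s8: b8⊕b9⊕b10⊕b11⊕b12⊕b13⊕b14⊕b15⊕b24⊕b25⊕b26⊕b27⊕b28⊕b29⊕b30⊕b31 = 1⊕0⊕1⊕1⊕0⊕0⊕1⊕1⊕0⊕0⊕1⊕0⊕0⊕1⊕1⊕0 = 0
s16: b16⊕b17⊕b18⊕b19⊕b20⊕b21⊕b22⊕b23⊕b24⊕b25⊕b26⊕b27⊕b28⊕b29⊕b30⊕b31 = 0⊕1⊕1⊕1⊕0⊕1⊕1⊕1⊕0⊕0⊕1⊕0⊕0⊕1⊕1⊕0 = 1
Syndrome (s16...s1) = 10001 → position 17.

17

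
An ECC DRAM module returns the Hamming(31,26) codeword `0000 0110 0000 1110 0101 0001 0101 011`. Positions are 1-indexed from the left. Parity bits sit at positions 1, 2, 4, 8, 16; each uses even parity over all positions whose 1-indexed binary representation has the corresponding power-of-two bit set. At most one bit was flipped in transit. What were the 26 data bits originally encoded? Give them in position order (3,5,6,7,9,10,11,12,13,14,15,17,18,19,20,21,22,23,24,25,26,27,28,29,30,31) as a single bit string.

s1: b1⊕b3⊕b5⊕b7⊕b9⊕b11⊕b13⊕b15⊕b17⊕b19⊕b21⊕b23⊕b25⊕b27⊕b29⊕b31 = 0⊕0⊕0⊕1⊕0⊕0⊕1⊕1⊕0⊕0⊕0⊕0⊕0⊕0⊕0⊕1 = 0
s2: b2⊕b3⊕b6⊕b7⊕b10⊕b11⊕b14⊕b15⊕b18⊕b19⊕b22⊕b23⊕b26⊕b27⊕b30⊕b31 = 0⊕0⊕1⊕1⊕0⊕0⊕1⊕1⊕1⊕0⊕0⊕0⊕1⊕0⊕1⊕1 = 0
s4: b4⊕b5⊕b6⊕b7⊕b12⊕b13⊕b14⊕b15⊕b20⊕b21⊕b22⊕b23⊕b28⊕b29⊕b30⊕b31 = 0⊕0⊕1⊕1⊕0⊕1⊕1⊕1⊕1⊕0⊕0⊕0⊕1⊕0⊕1⊕1 = 1
s8: b8⊕b9⊕b10⊕b11⊕b12⊕b13⊕b14⊕b15⊕b24⊕b25⊕b26⊕b27⊕b28⊕b29⊕b30⊕b31 = 0⊕0⊕0⊕0⊕0⊕1⊕1⊕1⊕1⊕0⊕1⊕0⊕1⊕0⊕1⊕1 = 0
s16: b16⊕b17⊕b18⊕b19⊕b20⊕b21⊕b22⊕b23⊕b24⊕b25⊕b26⊕b27⊕b28⊕b29⊕b30⊕b31 = 0⊕0⊕1⊕0⊕1⊕0⊕0⊕0⊕1⊕0⊕1⊕0⊕1⊕0⊕1⊕1 = 1
Syndrome (s16...s1) = 10100 → position 20.
Flip bit 20: corrected codeword = 0000011000001110010000010101011
Data bits at positions 3,5,6,7,9,10,11,12,13,14,15,17,18,19,20,21,22,23,24,25,26,27,28,29,30,31: 00110000111010000010101011

00110000111010000010101011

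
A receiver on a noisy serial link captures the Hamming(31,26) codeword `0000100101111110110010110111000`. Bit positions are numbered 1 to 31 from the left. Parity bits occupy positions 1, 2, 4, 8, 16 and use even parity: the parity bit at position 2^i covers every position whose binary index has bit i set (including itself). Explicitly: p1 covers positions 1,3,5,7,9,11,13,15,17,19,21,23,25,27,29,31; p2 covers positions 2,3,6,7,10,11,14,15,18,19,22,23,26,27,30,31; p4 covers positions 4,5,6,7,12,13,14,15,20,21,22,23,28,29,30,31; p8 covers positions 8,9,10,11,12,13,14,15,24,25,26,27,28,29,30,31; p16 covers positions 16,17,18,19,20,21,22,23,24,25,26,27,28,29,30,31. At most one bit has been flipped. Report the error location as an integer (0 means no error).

8

s1: b1⊕b3⊕b5⊕b7⊕b9⊕b11⊕b13⊕b15⊕b17⊕b19⊕b21⊕b23⊕b25⊕b27⊕b29⊕b31 = 0⊕0⊕1⊕0⊕0⊕1⊕1⊕1⊕1⊕0⊕1⊕1⊕0⊕1⊕0⊕0 = 0
s2: b2⊕b3⊕b6⊕b7⊕b10⊕b11⊕b14⊕b15⊕b18⊕b19⊕b22⊕b23⊕b26⊕b27⊕b30⊕b31 = 0⊕0⊕0⊕0⊕1⊕1⊕1⊕1⊕1⊕0⊕0⊕1⊕1⊕1⊕0⊕0 = 0
s4: b4⊕b5⊕b6⊕b7⊕b12⊕b13⊕b14⊕b15⊕b20⊕b21⊕b22⊕b23⊕b28⊕b29⊕b30⊕b31 = 0⊕1⊕0⊕0⊕1⊕1⊕1⊕1⊕0⊕1⊕0⊕1⊕1⊕0⊕0⊕0 = 0
s8: b8⊕b9⊕b10⊕b11⊕b12⊕b13⊕b14⊕b15⊕b24⊕b25⊕b26⊕b27⊕b28⊕b29⊕b30⊕b31 = 1⊕0⊕1⊕1⊕1⊕1⊕1⊕1⊕1⊕0⊕1⊕1⊕1⊕0⊕0⊕0 = 1
s16: b16⊕b17⊕b18⊕b19⊕b20⊕b21⊕b22⊕b23⊕b24⊕b25⊕b26⊕b27⊕b28⊕b29⊕b30⊕b31 = 0⊕1⊕1⊕0⊕0⊕1⊕0⊕1⊕1⊕0⊕1⊕1⊕1⊕0⊕0⊕0 = 0
Syndrome (s16...s1) = 01000 → position 8.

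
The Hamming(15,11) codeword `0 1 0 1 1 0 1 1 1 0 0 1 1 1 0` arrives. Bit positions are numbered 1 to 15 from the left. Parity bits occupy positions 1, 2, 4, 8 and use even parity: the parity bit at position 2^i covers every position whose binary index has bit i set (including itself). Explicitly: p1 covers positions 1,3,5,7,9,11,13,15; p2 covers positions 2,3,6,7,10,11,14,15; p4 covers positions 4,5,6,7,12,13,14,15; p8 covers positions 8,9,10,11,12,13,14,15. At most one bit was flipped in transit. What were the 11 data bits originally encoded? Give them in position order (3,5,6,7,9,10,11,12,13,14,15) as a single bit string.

s1: b1⊕b3⊕b5⊕b7⊕b9⊕b11⊕b13⊕b15 = 0⊕0⊕1⊕1⊕1⊕0⊕1⊕0 = 0
s2: b2⊕b3⊕b6⊕b7⊕b10⊕b11⊕b14⊕b15 = 1⊕0⊕0⊕1⊕0⊕0⊕1⊕0 = 1
s4: b4⊕b5⊕b6⊕b7⊕b12⊕b13⊕b14⊕b15 = 1⊕1⊕0⊕1⊕1⊕1⊕1⊕0 = 0
s8: b8⊕b9⊕b10⊕b11⊕b12⊕b13⊕b14⊕b15 = 1⊕1⊕0⊕0⊕1⊕1⊕1⊕0 = 1
Syndrome (s8...s1) = 1010 → position 10.
Flip bit 10: corrected codeword = 010110111101110
Data bits at positions 3,5,6,7,9,10,11,12,13,14,15: 01011101110

01011101110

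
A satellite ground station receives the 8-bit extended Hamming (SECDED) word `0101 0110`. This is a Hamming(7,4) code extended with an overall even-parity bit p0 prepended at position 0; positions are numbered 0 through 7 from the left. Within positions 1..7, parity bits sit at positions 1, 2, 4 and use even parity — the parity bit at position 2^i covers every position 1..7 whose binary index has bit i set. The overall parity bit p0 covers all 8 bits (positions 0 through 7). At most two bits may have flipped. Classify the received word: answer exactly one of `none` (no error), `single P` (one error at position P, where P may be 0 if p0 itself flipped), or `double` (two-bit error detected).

double

s1: b1⊕b3⊕b5⊕b7 = 1⊕1⊕1⊕0 = 1
s2: b2⊕b3⊕b6⊕b7 = 0⊕1⊕1⊕0 = 0
s4: b4⊕b5⊕b6⊕b7 = 0⊕1⊕1⊕0 = 0
Syndrome (s4...s1) = 001 → position 1.
Overall parity (XOR of all 8 bits, including p0): 0⊕1⊕0⊕1⊕0⊕1⊕1⊕0 = 0
Overall=0, syndrome position=1 → double-bit error detected (uncorrectable).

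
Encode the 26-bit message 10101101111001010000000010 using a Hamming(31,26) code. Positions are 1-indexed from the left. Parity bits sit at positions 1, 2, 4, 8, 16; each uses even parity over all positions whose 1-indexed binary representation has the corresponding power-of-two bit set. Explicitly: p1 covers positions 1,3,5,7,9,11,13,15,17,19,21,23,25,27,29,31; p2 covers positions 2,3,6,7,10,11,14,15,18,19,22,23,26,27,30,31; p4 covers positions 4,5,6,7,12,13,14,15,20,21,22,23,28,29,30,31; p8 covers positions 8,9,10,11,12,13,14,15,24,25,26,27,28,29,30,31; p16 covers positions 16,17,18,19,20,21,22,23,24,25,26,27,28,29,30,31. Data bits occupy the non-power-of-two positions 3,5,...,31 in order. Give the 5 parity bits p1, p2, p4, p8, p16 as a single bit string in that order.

01111

Place data bits at non-power-of-two positions: b3=1, b5=0, b6=1, b7=0, b9=1, b10=1, b11=0, b12=1, b13=1, b14=1, b15=1, b17=0, b18=0, b19=1, b20=0, b21=1, b22=0, b23=0, b24=0, b25=0, b26=0, b27=0, b28=0, b29=0, b30=1, b31=0.
p1 = XOR of data positions {3,5,7,9,11,13,15,17,19,21,23,25,27,29,31} = 1⊕0⊕0⊕1⊕0⊕1⊕1⊕0⊕1⊕1⊕0⊕0⊕0⊕0⊕0 = 0
p2 = XOR of data positions {3,6,7,10,11,14,15,18,19,22,23,26,27,30,31} = 1⊕1⊕0⊕1⊕0⊕1⊕1⊕0⊕1⊕0⊕0⊕0⊕0⊕1⊕0 = 1
p4 = XOR of data positions {5,6,7,12,13,14,15,20,21,22,23,28,29,30,31} = 0⊕1⊕0⊕1⊕1⊕1⊕1⊕0⊕1⊕0⊕0⊕0⊕0⊕1⊕0 = 1
p8 = XOR of data positions {9,10,11,12,13,14,15,24,25,26,27,28,29,30,31} = 1⊕1⊕0⊕1⊕1⊕1⊕1⊕0⊕0⊕0⊕0⊕0⊕0⊕1⊕0 = 1
p16 = XOR of data positions {17,18,19,20,21,22,23,24,25,26,27,28,29,30,31} = 0⊕0⊕1⊕0⊕1⊕0⊕0⊕0⊕0⊕0⊕0⊕0⊕0⊕1⊕0 = 1
Parity bits p1,p2,p4,p8,p16 = 01111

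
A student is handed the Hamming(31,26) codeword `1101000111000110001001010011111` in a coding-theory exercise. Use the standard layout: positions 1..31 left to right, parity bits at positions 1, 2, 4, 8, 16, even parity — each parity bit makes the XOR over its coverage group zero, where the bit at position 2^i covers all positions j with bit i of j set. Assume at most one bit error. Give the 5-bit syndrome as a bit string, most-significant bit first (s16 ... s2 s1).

s1: b1⊕b3⊕b5⊕b7⊕b9⊕b11⊕b13⊕b15⊕b17⊕b19⊕b21⊕b23⊕b25⊕b27⊕b29⊕b31 = 1⊕0⊕0⊕0⊕1⊕0⊕0⊕1⊕0⊕1⊕0⊕0⊕0⊕1⊕1⊕1 = 1
s2: b2⊕b3⊕b6⊕b7⊕b10⊕b11⊕b14⊕b15⊕b18⊕b19⊕b22⊕b23⊕b26⊕b27⊕b30⊕b31 = 1⊕0⊕0⊕0⊕1⊕0⊕1⊕1⊕0⊕1⊕1⊕0⊕0⊕1⊕1⊕1 = 1
s4: b4⊕b5⊕b6⊕b7⊕b12⊕b13⊕b14⊕b15⊕b20⊕b21⊕b22⊕b23⊕b28⊕b29⊕b30⊕b31 = 1⊕0⊕0⊕0⊕0⊕0⊕1⊕1⊕0⊕0⊕1⊕0⊕1⊕1⊕1⊕1 = 0
s8: b8⊕b9⊕b10⊕b11⊕b12⊕b13⊕b14⊕b15⊕b24⊕b25⊕b26⊕b27⊕b28⊕b29⊕b30⊕b31 = 1⊕1⊕1⊕0⊕0⊕0⊕1⊕1⊕1⊕0⊕0⊕1⊕1⊕1⊕1⊕1 = 1
s16: b16⊕b17⊕b18⊕b19⊕b20⊕b21⊕b22⊕b23⊕b24⊕b25⊕b26⊕b27⊕b28⊕b29⊕b30⊕b31 = 0⊕0⊕0⊕1⊕0⊕0⊕1⊕0⊕1⊕0⊕0⊕1⊕1⊕1⊕1⊕1 = 0
Syndrome (s16...s1) = 01011 → position 11.

01011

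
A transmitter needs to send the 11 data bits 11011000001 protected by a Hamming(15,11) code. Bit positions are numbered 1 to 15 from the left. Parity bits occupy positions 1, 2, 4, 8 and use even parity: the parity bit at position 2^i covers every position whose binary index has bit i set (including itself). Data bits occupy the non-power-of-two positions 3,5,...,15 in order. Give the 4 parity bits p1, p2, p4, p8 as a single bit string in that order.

Place data bits at non-power-of-two positions: b3=1, b5=1, b6=0, b7=1, b9=1, b10=0, b11=0, b12=0, b13=0, b14=0, b15=1.
p1 = XOR of data positions {3,5,7,9,11,13,15} = 1⊕1⊕1⊕1⊕0⊕0⊕1 = 1
p2 = XOR of data positions {3,6,7,10,11,14,15} = 1⊕0⊕1⊕0⊕0⊕0⊕1 = 1
p4 = XOR of data positions {5,6,7,12,13,14,15} = 1⊕0⊕1⊕0⊕0⊕0⊕1 = 1
p8 = XOR of data positions {9,10,11,12,13,14,15} = 1⊕0⊕0⊕0⊕0⊕0⊕1 = 0
Parity bits p1,p2,p4,p8 = 1110

1110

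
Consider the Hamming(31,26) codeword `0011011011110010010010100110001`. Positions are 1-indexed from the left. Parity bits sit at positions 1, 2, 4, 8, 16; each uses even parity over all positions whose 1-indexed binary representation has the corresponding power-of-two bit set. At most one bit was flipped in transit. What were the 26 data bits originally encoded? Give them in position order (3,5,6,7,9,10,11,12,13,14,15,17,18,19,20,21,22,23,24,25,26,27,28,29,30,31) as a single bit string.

s1: b1⊕b3⊕b5⊕b7⊕b9⊕b11⊕b13⊕b15⊕b17⊕b19⊕b21⊕b23⊕b25⊕b27⊕b29⊕b31 = 0⊕1⊕0⊕1⊕1⊕1⊕0⊕1⊕0⊕0⊕1⊕1⊕0⊕1⊕0⊕1 = 1
s2: b2⊕b3⊕b6⊕b7⊕b10⊕b11⊕b14⊕b15⊕b18⊕b19⊕b22⊕b23⊕b26⊕b27⊕b30⊕b31 = 0⊕1⊕1⊕1⊕1⊕1⊕0⊕1⊕1⊕0⊕0⊕1⊕1⊕1⊕0⊕1 = 1
s4: b4⊕b5⊕b6⊕b7⊕b12⊕b13⊕b14⊕b15⊕b20⊕b21⊕b22⊕b23⊕b28⊕b29⊕b30⊕b31 = 1⊕0⊕1⊕1⊕1⊕0⊕0⊕1⊕0⊕1⊕0⊕1⊕0⊕0⊕0⊕1 = 0
s8: b8⊕b9⊕b10⊕b11⊕b12⊕b13⊕b14⊕b15⊕b24⊕b25⊕b26⊕b27⊕b28⊕b29⊕b30⊕b31 = 0⊕1⊕1⊕1⊕1⊕0⊕0⊕1⊕0⊕0⊕1⊕1⊕0⊕0⊕0⊕1 = 0
s16: b16⊕b17⊕b18⊕b19⊕b20⊕b21⊕b22⊕b23⊕b24⊕b25⊕b26⊕b27⊕b28⊕b29⊕b30⊕b31 = 0⊕0⊕1⊕0⊕0⊕1⊕0⊕1⊕0⊕0⊕1⊕1⊕0⊕0⊕0⊕1 = 0
Syndrome (s16...s1) = 00011 → position 3.
Flip bit 3: corrected codeword = 0001011011110010010010100110001
Data bits at positions 3,5,6,7,9,10,11,12,13,14,15,17,18,19,20,21,22,23,24,25,26,27,28,29,30,31: 00111111001010010100110001

00111111001010010100110001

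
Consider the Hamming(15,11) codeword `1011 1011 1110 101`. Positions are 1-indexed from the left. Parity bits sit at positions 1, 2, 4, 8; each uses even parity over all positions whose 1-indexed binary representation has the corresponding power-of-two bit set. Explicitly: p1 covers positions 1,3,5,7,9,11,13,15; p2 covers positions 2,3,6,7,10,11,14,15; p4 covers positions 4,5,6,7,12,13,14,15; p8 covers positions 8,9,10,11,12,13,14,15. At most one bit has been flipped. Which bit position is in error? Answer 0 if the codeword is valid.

s1: b1⊕b3⊕b5⊕b7⊕b9⊕b11⊕b13⊕b15 = 1⊕1⊕1⊕1⊕1⊕1⊕1⊕1 = 0
s2: b2⊕b3⊕b6⊕b7⊕b10⊕b11⊕b14⊕b15 = 0⊕1⊕0⊕1⊕1⊕1⊕0⊕1 = 1
s4: b4⊕b5⊕b6⊕b7⊕b12⊕b13⊕b14⊕b15 = 1⊕1⊕0⊕1⊕0⊕1⊕0⊕1 = 1
s8: b8⊕b9⊕b10⊕b11⊕b12⊕b13⊕b14⊕b15 = 1⊕1⊕1⊕1⊕0⊕1⊕0⊕1 = 0
Syndrome (s8...s1) = 0110 → position 6.

6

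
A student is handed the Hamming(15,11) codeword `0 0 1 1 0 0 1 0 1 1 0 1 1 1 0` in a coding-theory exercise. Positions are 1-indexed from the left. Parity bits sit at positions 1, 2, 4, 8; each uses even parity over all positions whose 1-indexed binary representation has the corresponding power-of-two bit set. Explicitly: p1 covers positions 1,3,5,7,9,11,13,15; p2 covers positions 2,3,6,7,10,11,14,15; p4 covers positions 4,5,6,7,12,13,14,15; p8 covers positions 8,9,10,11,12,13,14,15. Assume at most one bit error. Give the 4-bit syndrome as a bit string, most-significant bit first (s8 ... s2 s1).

s1: b1⊕b3⊕b5⊕b7⊕b9⊕b11⊕b13⊕b15 = 0⊕1⊕0⊕1⊕1⊕0⊕1⊕0 = 0
s2: b2⊕b3⊕b6⊕b7⊕b10⊕b11⊕b14⊕b15 = 0⊕1⊕0⊕1⊕1⊕0⊕1⊕0 = 0
s4: b4⊕b5⊕b6⊕b7⊕b12⊕b13⊕b14⊕b15 = 1⊕0⊕0⊕1⊕1⊕1⊕1⊕0 = 1
s8: b8⊕b9⊕b10⊕b11⊕b12⊕b13⊕b14⊕b15 = 0⊕1⊕1⊕0⊕1⊕1⊕1⊕0 = 1
Syndrome (s8...s1) = 1100 → position 12.

1100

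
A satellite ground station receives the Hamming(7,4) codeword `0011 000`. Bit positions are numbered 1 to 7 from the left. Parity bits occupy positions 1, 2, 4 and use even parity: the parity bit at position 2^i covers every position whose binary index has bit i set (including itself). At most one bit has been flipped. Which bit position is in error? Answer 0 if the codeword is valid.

7

s1: b1⊕b3⊕b5⊕b7 = 0⊕1⊕0⊕0 = 1
s2: b2⊕b3⊕b6⊕b7 = 0⊕1⊕0⊕0 = 1
s4: b4⊕b5⊕b6⊕b7 = 1⊕0⊕0⊕0 = 1
Syndrome (s4...s1) = 111 → position 7.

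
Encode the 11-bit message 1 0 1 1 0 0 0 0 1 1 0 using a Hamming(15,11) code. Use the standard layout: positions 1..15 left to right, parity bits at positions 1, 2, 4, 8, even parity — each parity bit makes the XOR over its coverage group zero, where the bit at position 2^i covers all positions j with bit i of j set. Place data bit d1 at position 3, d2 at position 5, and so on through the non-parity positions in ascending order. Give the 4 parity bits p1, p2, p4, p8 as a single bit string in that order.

Place data bits at non-power-of-two positions: b3=1, b5=0, b6=1, b7=1, b9=0, b10=0, b11=0, b12=0, b13=1, b14=1, b15=0.
p1 = XOR of data positions {3,5,7,9,11,13,15} = 1⊕0⊕1⊕0⊕0⊕1⊕0 = 1
p2 = XOR of data positions {3,6,7,10,11,14,15} = 1⊕1⊕1⊕0⊕0⊕1⊕0 = 0
p4 = XOR of data positions {5,6,7,12,13,14,15} = 0⊕1⊕1⊕0⊕1⊕1⊕0 = 0
p8 = XOR of data positions {9,10,11,12,13,14,15} = 0⊕0⊕0⊕0⊕1⊕1⊕0 = 0
Parity bits p1,p2,p4,p8 = 1000

1000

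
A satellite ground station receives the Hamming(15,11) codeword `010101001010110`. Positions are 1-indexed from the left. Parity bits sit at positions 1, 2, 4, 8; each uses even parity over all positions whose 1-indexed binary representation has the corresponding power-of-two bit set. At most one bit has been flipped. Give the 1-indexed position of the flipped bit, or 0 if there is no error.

1

s1: b1⊕b3⊕b5⊕b7⊕b9⊕b11⊕b13⊕b15 = 0⊕0⊕0⊕0⊕1⊕1⊕1⊕0 = 1
s2: b2⊕b3⊕b6⊕b7⊕b10⊕b11⊕b14⊕b15 = 1⊕0⊕1⊕0⊕0⊕1⊕1⊕0 = 0
s4: b4⊕b5⊕b6⊕b7⊕b12⊕b13⊕b14⊕b15 = 1⊕0⊕1⊕0⊕0⊕1⊕1⊕0 = 0
s8: b8⊕b9⊕b10⊕b11⊕b12⊕b13⊕b14⊕b15 = 0⊕1⊕0⊕1⊕0⊕1⊕1⊕0 = 0
Syndrome (s8...s1) = 0001 → position 1.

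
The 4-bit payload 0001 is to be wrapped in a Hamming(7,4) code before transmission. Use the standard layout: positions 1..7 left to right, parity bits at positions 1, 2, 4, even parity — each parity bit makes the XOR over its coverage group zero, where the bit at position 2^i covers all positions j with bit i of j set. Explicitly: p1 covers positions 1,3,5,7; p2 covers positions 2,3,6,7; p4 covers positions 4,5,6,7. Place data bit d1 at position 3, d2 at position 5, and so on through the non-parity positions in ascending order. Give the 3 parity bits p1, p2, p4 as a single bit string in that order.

111

Place data bits at non-power-of-two positions: b3=0, b5=0, b6=0, b7=1.
p1 = XOR of data positions {3,5,7} = 0⊕0⊕1 = 1
p2 = XOR of data positions {3,6,7} = 0⊕0⊕1 = 1
p4 = XOR of data positions {5,6,7} = 0⊕0⊕1 = 1
Parity bits p1,p2,p4 = 111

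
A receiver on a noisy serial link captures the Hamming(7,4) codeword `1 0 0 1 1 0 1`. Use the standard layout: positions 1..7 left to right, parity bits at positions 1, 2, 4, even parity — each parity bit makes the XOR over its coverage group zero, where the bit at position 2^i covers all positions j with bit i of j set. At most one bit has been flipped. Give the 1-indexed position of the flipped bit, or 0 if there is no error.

s1: b1⊕b3⊕b5⊕b7 = 1⊕0⊕1⊕1 = 1
s2: b2⊕b3⊕b6⊕b7 = 0⊕0⊕0⊕1 = 1
s4: b4⊕b5⊕b6⊕b7 = 1⊕1⊕0⊕1 = 1
Syndrome (s4...s1) = 111 → position 7.

7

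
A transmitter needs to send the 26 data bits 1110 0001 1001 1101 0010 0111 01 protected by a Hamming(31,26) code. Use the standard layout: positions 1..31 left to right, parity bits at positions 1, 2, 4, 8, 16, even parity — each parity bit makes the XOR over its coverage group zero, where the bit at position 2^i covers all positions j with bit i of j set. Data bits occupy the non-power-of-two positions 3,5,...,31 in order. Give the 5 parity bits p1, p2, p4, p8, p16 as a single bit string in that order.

Place data bits at non-power-of-two positions: b3=1, b5=1, b6=1, b7=0, b9=0, b10=0, b11=0, b12=1, b13=1, b14=0, b15=0, b17=1, b18=1, b19=1, b20=0, b21=1, b22=0, b23=0, b24=1, b25=0, b26=0, b27=1, b28=1, b29=1, b30=0, b31=1.
p1 = XOR of data positions {3,5,7,9,11,13,15,17,19,21,23,25,27,29,31} = 1⊕1⊕0⊕0⊕0⊕1⊕0⊕1⊕1⊕1⊕0⊕0⊕1⊕1⊕1 = 1
p2 = XOR of data positions {3,6,7,10,11,14,15,18,19,22,23,26,27,30,31} = 1⊕1⊕0⊕0⊕0⊕0⊕0⊕1⊕1⊕0⊕0⊕0⊕1⊕0⊕1 = 0
p4 = XOR of data positions {5,6,7,12,13,14,15,20,21,22,23,28,29,30,31} = 1⊕1⊕0⊕1⊕1⊕0⊕0⊕0⊕1⊕0⊕0⊕1⊕1⊕0⊕1 = 0
p8 = XOR of data positions {9,10,11,12,13,14,15,24,25,26,27,28,29,30,31} = 0⊕0⊕0⊕1⊕1⊕0⊕0⊕1⊕0⊕0⊕1⊕1⊕1⊕0⊕1 = 1
p16 = XOR of data positions {17,18,19,20,21,22,23,24,25,26,27,28,29,30,31} = 1⊕1⊕1⊕0⊕1⊕0⊕0⊕1⊕0⊕0⊕1⊕1⊕1⊕0⊕1 = 1
Parity bits p1,p2,p4,p8,p16 = 10011

10011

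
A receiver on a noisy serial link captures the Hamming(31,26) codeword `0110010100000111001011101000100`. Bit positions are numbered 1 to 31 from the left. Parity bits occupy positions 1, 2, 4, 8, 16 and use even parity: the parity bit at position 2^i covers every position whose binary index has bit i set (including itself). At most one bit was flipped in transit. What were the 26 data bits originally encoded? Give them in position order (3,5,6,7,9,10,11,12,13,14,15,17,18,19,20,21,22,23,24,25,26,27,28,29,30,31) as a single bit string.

10100000011001011101000000

s1: b1⊕b3⊕b5⊕b7⊕b9⊕b11⊕b13⊕b15⊕b17⊕b19⊕b21⊕b23⊕b25⊕b27⊕b29⊕b31 = 0⊕1⊕0⊕0⊕0⊕0⊕0⊕1⊕0⊕1⊕1⊕1⊕1⊕0⊕1⊕0 = 1
s2: b2⊕b3⊕b6⊕b7⊕b10⊕b11⊕b14⊕b15⊕b18⊕b19⊕b22⊕b23⊕b26⊕b27⊕b30⊕b31 = 1⊕1⊕1⊕0⊕0⊕0⊕1⊕1⊕0⊕1⊕1⊕1⊕0⊕0⊕0⊕0 = 0
s4: b4⊕b5⊕b6⊕b7⊕b12⊕b13⊕b14⊕b15⊕b20⊕b21⊕b22⊕b23⊕b28⊕b29⊕b30⊕b31 = 0⊕0⊕1⊕0⊕0⊕0⊕1⊕1⊕0⊕1⊕1⊕1⊕0⊕1⊕0⊕0 = 1
s8: b8⊕b9⊕b10⊕b11⊕b12⊕b13⊕b14⊕b15⊕b24⊕b25⊕b26⊕b27⊕b28⊕b29⊕b30⊕b31 = 1⊕0⊕0⊕0⊕0⊕0⊕1⊕1⊕0⊕1⊕0⊕0⊕0⊕1⊕0⊕0 = 1
s16: b16⊕b17⊕b18⊕b19⊕b20⊕b21⊕b22⊕b23⊕b24⊕b25⊕b26⊕b27⊕b28⊕b29⊕b30⊕b31 = 1⊕0⊕0⊕1⊕0⊕1⊕1⊕1⊕0⊕1⊕0⊕0⊕0⊕1⊕0⊕0 = 1
Syndrome (s16...s1) = 11101 → position 29.
Flip bit 29: corrected codeword = 0110010100000111001011101000000
Data bits at positions 3,5,6,7,9,10,11,12,13,14,15,17,18,19,20,21,22,23,24,25,26,27,28,29,30,31: 10100000011001011101000000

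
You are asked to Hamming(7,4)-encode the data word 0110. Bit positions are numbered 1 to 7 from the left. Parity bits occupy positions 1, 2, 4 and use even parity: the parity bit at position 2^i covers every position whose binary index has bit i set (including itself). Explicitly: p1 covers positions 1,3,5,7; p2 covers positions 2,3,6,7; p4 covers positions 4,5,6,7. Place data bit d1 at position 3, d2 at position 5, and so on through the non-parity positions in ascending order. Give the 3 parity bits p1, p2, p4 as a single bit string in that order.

Place data bits at non-power-of-two positions: b3=0, b5=1, b6=1, b7=0.
p1 = XOR of data positions {3,5,7} = 0⊕1⊕0 = 1
p2 = XOR of data positions {3,6,7} = 0⊕1⊕0 = 1
p4 = XOR of data positions {5,6,7} = 1⊕1⊕0 = 0
Parity bits p1,p2,p4 = 110

110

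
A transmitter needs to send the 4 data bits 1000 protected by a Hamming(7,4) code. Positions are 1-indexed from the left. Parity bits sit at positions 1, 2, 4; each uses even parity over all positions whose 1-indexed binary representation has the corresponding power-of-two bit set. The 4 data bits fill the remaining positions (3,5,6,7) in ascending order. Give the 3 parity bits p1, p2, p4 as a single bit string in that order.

Place data bits at non-power-of-two positions: b3=1, b5=0, b6=0, b7=0.
p1 = XOR of data positions {3,5,7} = 1⊕0⊕0 = 1
p2 = XOR of data positions {3,6,7} = 1⊕0⊕0 = 1
p4 = XOR of data positions {5,6,7} = 0⊕0⊕0 = 0
Parity bits p1,p2,p4 = 110

110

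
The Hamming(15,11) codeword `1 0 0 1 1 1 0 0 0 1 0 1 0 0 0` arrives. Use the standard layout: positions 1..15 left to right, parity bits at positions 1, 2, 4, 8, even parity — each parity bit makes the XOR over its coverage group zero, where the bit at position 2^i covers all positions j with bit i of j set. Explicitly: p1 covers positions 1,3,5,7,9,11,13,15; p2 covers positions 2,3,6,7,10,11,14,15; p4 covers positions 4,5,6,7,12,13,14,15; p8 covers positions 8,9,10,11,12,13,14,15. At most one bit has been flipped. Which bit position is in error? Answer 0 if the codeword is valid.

0

s1: b1⊕b3⊕b5⊕b7⊕b9⊕b11⊕b13⊕b15 = 1⊕0⊕1⊕0⊕0⊕0⊕0⊕0 = 0
s2: b2⊕b3⊕b6⊕b7⊕b10⊕b11⊕b14⊕b15 = 0⊕0⊕1⊕0⊕1⊕0⊕0⊕0 = 0
s4: b4⊕b5⊕b6⊕b7⊕b12⊕b13⊕b14⊕b15 = 1⊕1⊕1⊕0⊕1⊕0⊕0⊕0 = 0
s8: b8⊕b9⊕b10⊕b11⊕b12⊕b13⊕b14⊕b15 = 0⊕0⊕1⊕0⊕1⊕0⊕0⊕0 = 0
Syndrome (s8...s1) = 0000 → position 0 (no error).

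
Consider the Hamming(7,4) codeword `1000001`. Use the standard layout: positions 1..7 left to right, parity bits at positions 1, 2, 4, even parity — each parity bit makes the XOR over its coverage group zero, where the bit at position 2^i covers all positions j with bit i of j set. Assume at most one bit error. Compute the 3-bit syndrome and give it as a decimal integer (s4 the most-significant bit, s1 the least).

s1: b1⊕b3⊕b5⊕b7 = 1⊕0⊕0⊕1 = 0
s2: b2⊕b3⊕b6⊕b7 = 0⊕0⊕0⊕1 = 1
s4: b4⊕b5⊕b6⊕b7 = 0⊕0⊕0⊕1 = 1
Syndrome (s4...s1) = 110 → position 6.

6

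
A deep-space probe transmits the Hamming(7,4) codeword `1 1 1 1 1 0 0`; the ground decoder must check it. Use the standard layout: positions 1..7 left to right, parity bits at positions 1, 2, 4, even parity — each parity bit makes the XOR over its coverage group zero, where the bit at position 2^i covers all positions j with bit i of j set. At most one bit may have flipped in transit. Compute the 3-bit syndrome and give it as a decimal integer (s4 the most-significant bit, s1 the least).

1

s1: b1⊕b3⊕b5⊕b7 = 1⊕1⊕1⊕0 = 1
s2: b2⊕b3⊕b6⊕b7 = 1⊕1⊕0⊕0 = 0
s4: b4⊕b5⊕b6⊕b7 = 1⊕1⊕0⊕0 = 0
Syndrome (s4...s1) = 001 → position 1.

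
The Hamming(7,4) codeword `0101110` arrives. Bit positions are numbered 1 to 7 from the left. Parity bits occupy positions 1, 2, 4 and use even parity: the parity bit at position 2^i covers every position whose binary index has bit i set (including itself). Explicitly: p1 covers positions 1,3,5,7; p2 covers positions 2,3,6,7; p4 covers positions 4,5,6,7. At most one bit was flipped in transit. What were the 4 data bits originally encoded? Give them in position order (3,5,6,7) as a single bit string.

s1: b1⊕b3⊕b5⊕b7 = 0⊕0⊕1⊕0 = 1
s2: b2⊕b3⊕b6⊕b7 = 1⊕0⊕1⊕0 = 0
s4: b4⊕b5⊕b6⊕b7 = 1⊕1⊕1⊕0 = 1
Syndrome (s4...s1) = 101 → position 5.
Flip bit 5: corrected codeword = 0101010
Data bits at positions 3,5,6,7: 0010

0010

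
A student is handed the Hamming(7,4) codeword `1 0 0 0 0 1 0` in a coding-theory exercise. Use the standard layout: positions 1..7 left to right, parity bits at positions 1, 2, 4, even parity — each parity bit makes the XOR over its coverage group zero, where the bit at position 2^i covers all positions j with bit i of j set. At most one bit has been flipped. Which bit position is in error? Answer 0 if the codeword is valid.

7

s1: b1⊕b3⊕b5⊕b7 = 1⊕0⊕0⊕0 = 1
s2: b2⊕b3⊕b6⊕b7 = 0⊕0⊕1⊕0 = 1
s4: b4⊕b5⊕b6⊕b7 = 0⊕0⊕1⊕0 = 1
Syndrome (s4...s1) = 111 → position 7.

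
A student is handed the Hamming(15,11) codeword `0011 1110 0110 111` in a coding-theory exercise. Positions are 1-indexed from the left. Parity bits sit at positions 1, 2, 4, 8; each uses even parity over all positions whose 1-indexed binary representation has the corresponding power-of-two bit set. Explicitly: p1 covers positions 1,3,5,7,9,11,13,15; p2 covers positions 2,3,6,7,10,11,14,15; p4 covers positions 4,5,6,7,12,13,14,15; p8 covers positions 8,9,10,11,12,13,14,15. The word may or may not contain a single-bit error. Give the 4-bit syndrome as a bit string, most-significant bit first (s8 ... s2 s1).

s1: b1⊕b3⊕b5⊕b7⊕b9⊕b11⊕b13⊕b15 = 0⊕1⊕1⊕1⊕0⊕1⊕1⊕1 = 0
s2: b2⊕b3⊕b6⊕b7⊕b10⊕b11⊕b14⊕b15 = 0⊕1⊕1⊕1⊕1⊕1⊕1⊕1 = 1
s4: b4⊕b5⊕b6⊕b7⊕b12⊕b13⊕b14⊕b15 = 1⊕1⊕1⊕1⊕0⊕1⊕1⊕1 = 1
s8: b8⊕b9⊕b10⊕b11⊕b12⊕b13⊕b14⊕b15 = 0⊕0⊕1⊕1⊕0⊕1⊕1⊕1 = 1
Syndrome (s8...s1) = 1110 → position 14.

1110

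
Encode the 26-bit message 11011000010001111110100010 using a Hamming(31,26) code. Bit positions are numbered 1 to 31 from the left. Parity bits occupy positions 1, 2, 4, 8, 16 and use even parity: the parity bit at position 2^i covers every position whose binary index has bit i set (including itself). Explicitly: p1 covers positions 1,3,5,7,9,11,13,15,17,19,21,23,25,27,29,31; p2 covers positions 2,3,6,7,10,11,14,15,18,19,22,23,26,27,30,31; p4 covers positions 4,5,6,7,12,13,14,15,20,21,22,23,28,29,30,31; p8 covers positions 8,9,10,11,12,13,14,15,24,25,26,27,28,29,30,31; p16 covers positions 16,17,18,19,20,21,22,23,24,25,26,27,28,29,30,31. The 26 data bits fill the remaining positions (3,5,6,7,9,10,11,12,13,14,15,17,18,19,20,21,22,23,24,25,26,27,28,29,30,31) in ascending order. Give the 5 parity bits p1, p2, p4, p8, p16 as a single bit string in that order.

10010

Place data bits at non-power-of-two positions: b3=1, b5=1, b6=0, b7=1, b9=1, b10=0, b11=0, b12=0, b13=0, b14=1, b15=0, b17=0, b18=0, b19=1, b20=1, b21=1, b22=1, b23=1, b24=1, b25=0, b26=1, b27=0, b28=0, b29=0, b30=1, b31=0.
p1 = XOR of data positions {3,5,7,9,11,13,15,17,19,21,23,25,27,29,31} = 1⊕1⊕1⊕1⊕0⊕0⊕0⊕0⊕1⊕1⊕1⊕0⊕0⊕0⊕0 = 1
p2 = XOR of data positions {3,6,7,10,11,14,15,18,19,22,23,26,27,30,31} = 1⊕0⊕1⊕0⊕0⊕1⊕0⊕0⊕1⊕1⊕1⊕1⊕0⊕1⊕0 = 0
p4 = XOR of data positions {5,6,7,12,13,14,15,20,21,22,23,28,29,30,31} = 1⊕0⊕1⊕0⊕0⊕1⊕0⊕1⊕1⊕1⊕1⊕0⊕0⊕1⊕0 = 0
p8 = XOR of data positions {9,10,11,12,13,14,15,24,25,26,27,28,29,30,31} = 1⊕0⊕0⊕0⊕0⊕1⊕0⊕1⊕0⊕1⊕0⊕0⊕0⊕1⊕0 = 1
p16 = XOR of data positions {17,18,19,20,21,22,23,24,25,26,27,28,29,30,31} = 0⊕0⊕1⊕1⊕1⊕1⊕1⊕1⊕0⊕1⊕0⊕0⊕0⊕1⊕0 = 0
Parity bits p1,p2,p4,p8,p16 = 10010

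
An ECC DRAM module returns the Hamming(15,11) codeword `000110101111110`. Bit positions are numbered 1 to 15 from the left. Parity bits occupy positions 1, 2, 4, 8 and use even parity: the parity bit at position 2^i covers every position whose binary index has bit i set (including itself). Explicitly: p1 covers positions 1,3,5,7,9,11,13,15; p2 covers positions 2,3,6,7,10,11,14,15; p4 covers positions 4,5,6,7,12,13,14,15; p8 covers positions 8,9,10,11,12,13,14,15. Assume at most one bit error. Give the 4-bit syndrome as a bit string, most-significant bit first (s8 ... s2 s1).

0001

s1: b1⊕b3⊕b5⊕b7⊕b9⊕b11⊕b13⊕b15 = 0⊕0⊕1⊕1⊕1⊕1⊕1⊕0 = 1
s2: b2⊕b3⊕b6⊕b7⊕b10⊕b11⊕b14⊕b15 = 0⊕0⊕0⊕1⊕1⊕1⊕1⊕0 = 0
s4: b4⊕b5⊕b6⊕b7⊕b12⊕b13⊕b14⊕b15 = 1⊕1⊕0⊕1⊕1⊕1⊕1⊕0 = 0
s8: b8⊕b9⊕b10⊕b11⊕b12⊕b13⊕b14⊕b15 = 0⊕1⊕1⊕1⊕1⊕1⊕1⊕0 = 0
Syndrome (s8...s1) = 0001 → position 1.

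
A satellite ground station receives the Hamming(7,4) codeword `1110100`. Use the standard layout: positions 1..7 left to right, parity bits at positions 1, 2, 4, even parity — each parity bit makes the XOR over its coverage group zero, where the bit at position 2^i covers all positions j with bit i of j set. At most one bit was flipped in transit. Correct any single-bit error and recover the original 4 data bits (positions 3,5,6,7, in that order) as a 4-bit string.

1000

s1: b1⊕b3⊕b5⊕b7 = 1⊕1⊕1⊕0 = 1
s2: b2⊕b3⊕b6⊕b7 = 1⊕1⊕0⊕0 = 0
s4: b4⊕b5⊕b6⊕b7 = 0⊕1⊕0⊕0 = 1
Syndrome (s4...s1) = 101 → position 5.
Flip bit 5: corrected codeword = 1110000
Data bits at positions 3,5,6,7: 1000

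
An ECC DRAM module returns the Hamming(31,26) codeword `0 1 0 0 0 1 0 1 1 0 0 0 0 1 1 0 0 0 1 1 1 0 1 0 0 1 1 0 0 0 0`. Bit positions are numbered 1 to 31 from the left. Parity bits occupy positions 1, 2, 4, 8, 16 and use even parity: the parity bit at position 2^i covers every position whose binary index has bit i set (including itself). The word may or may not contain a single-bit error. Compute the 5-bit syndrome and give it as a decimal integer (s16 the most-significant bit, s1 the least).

s1: b1⊕b3⊕b5⊕b7⊕b9⊕b11⊕b13⊕b15⊕b17⊕b19⊕b21⊕b23⊕b25⊕b27⊕b29⊕b31 = 0⊕0⊕0⊕0⊕1⊕0⊕0⊕1⊕0⊕1⊕1⊕1⊕0⊕1⊕0⊕0 = 0
s2: b2⊕b3⊕b6⊕b7⊕b10⊕b11⊕b14⊕b15⊕b18⊕b19⊕b22⊕b23⊕b26⊕b27⊕b30⊕b31 = 1⊕0⊕1⊕0⊕0⊕0⊕1⊕1⊕0⊕1⊕0⊕1⊕1⊕1⊕0⊕0 = 0
s4: b4⊕b5⊕b6⊕b7⊕b12⊕b13⊕b14⊕b15⊕b20⊕b21⊕b22⊕b23⊕b28⊕b29⊕b30⊕b31 = 0⊕0⊕1⊕0⊕0⊕0⊕1⊕1⊕1⊕1⊕0⊕1⊕0⊕0⊕0⊕0 = 0
s8: b8⊕b9⊕b10⊕b11⊕b12⊕b13⊕b14⊕b15⊕b24⊕b25⊕b26⊕b27⊕b28⊕b29⊕b30⊕b31 = 1⊕1⊕0⊕0⊕0⊕0⊕1⊕1⊕0⊕0⊕1⊕1⊕0⊕0⊕0⊕0 = 0
s16: b16⊕b17⊕b18⊕b19⊕b20⊕b21⊕b22⊕b23⊕b24⊕b25⊕b26⊕b27⊕b28⊕b29⊕b30⊕b31 = 0⊕0⊕0⊕1⊕1⊕1⊕0⊕1⊕0⊕0⊕1⊕1⊕0⊕0⊕0⊕0 = 0
Syndrome (s16...s1) = 00000 → position 0 (no error).

0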